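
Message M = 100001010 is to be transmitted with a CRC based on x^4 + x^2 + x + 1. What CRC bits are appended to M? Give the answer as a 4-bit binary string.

0001

Append 4 zeros: 1000010100000. Divide by 10111 (XOR where the leading bit is 1):
  pos 0: 10000 XOR 10111 = 00111
  pos 2: 11110 XOR 10111 = 01001
  pos 3: 10011 XOR 10111 = 00100
  pos 5: 10000 XOR 10111 = 00111
  pos 7: 11100 XOR 10111 = 01011
  pos 8: 10110 XOR 10111 = 00001
Remainder (last 4 bits) = 0001. This is the CRC / FCS.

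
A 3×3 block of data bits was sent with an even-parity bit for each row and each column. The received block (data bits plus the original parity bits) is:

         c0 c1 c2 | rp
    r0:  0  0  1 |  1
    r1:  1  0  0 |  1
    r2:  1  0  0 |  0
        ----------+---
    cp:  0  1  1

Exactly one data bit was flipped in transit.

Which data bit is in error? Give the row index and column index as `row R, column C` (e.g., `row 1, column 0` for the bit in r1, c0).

Recompute each row's even parity and compare to rp:
  r0: data parity 1, sent rp 1 → ok
  r1: data parity 1, sent rp 1 → ok
  r2: data parity 1, sent rp 0 → mismatch
Recompute each column's even parity and compare to cp:
  c0: data parity 0, sent cp 0 → ok
  c1: data parity 0, sent cp 1 → mismatch
  c2: data parity 1, sent cp 1 → ok
Exactly one row (r2) and one column (c1) fail → the flipped bit is at their intersection.

row 2, column 1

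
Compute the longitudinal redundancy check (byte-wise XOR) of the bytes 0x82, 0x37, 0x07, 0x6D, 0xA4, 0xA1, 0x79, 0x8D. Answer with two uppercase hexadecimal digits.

2E

XOR the bytes together:
  start with 0x82
  0x82 ⊕ 0x37 = 0xB5
  0xB5 ⊕ 0x07 = 0xB2
  0xB2 ⊕ 0x6D = 0xDF
  0xDF ⊕ 0xA4 = 0x7B
  0x7B ⊕ 0xA1 = 0xDA
  0xDA ⊕ 0x79 = 0xA3
  0xA3 ⊕ 0x8D = 0x2E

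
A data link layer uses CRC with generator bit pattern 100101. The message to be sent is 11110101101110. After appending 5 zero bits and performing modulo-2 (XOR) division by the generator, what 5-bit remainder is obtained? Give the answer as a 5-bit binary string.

Append 5 zeros: 1111010110111000000. Divide by 100101 (XOR where the leading bit is 1):
  pos 0: 111101 XOR 100101 = 011000
  pos 1: 110000 XOR 100101 = 010101
  pos 2: 101011 XOR 100101 = 001110
  pos 4: 111010 XOR 100101 = 011111
  pos 5: 111111 XOR 100101 = 011010
  pos 6: 110101 XOR 100101 = 010000
  pos 7: 100001 XOR 100101 = 000100
  pos 10: 100000 XOR 100101 = 000101
  pos 13: 101000 XOR 100101 = 001101
Remainder (last 5 bits) = 01101. This is the CRC / FCS.

01101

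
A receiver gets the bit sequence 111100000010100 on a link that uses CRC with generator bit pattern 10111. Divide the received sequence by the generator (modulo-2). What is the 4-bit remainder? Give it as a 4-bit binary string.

0000

Modulo-2 division of 111100000010100 by 10111:
  pos 0: 11110 XOR 10111 = 01001
  pos 1: 10010 XOR 10111 = 00101
  pos 3: 10100 XOR 10111 = 00011
  pos 6: 11001 XOR 10111 = 01110
  pos 7: 11100 XOR 10111 = 01011
  pos 8: 10111 XOR 10111 = 00000
Remainder = 0000 (zero — the frame passes the CRC check).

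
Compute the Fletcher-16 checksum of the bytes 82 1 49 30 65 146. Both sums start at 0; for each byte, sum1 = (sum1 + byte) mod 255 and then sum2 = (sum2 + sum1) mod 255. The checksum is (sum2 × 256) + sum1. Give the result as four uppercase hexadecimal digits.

2776

Running sums (mod 255):
  after byte 0 (82): sum1=82, sum2=82
  after byte 1 (1): sum1=83, sum2=165
  after byte 2 (49): sum1=132, sum2=42
  after byte 3 (30): sum1=162, sum2=204
  after byte 4 (65): sum1=227, sum2=176
  after byte 5 (146): sum1=118, sum2=39
Checksum = sum2·256 + sum1 = 39·256 + 118 = 10102 = 0x2776.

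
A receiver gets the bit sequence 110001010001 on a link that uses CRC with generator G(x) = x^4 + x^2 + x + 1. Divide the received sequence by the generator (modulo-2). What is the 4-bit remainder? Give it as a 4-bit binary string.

Modulo-2 division of 110001010001 by 10111:
  pos 0: 11000 XOR 10111 = 01111
  pos 1: 11111 XOR 10111 = 01000
  pos 2: 10000 XOR 10111 = 00111
  pos 4: 11110 XOR 10111 = 01001
  pos 5: 10010 XOR 10111 = 00101
  pos 7: 10101 XOR 10111 = 00010
Remainder = 0010 (nonzero — an error is detected).

0010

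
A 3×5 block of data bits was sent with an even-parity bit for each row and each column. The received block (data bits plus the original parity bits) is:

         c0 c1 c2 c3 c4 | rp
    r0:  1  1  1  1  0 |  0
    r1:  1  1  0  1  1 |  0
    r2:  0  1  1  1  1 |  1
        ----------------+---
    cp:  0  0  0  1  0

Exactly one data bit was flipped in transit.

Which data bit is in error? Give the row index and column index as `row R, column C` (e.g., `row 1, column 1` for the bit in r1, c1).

Recompute each row's even parity and compare to rp:
  r0: data parity 0, sent rp 0 → ok
  r1: data parity 0, sent rp 0 → ok
  r2: data parity 0, sent rp 1 → mismatch
Recompute each column's even parity and compare to cp:
  c0: data parity 0, sent cp 0 → ok
  c1: data parity 1, sent cp 0 → mismatch
  c2: data parity 0, sent cp 0 → ok
  c3: data parity 1, sent cp 1 → ok
  c4: data parity 0, sent cp 0 → ok
Exactly one row (r2) and one column (c1) fail → the flipped bit is at their intersection.

row 2, column 1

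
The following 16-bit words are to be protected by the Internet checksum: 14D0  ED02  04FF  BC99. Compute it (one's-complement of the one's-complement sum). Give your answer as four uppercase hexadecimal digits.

3C94

One's-complement addition (fold any carry out of bit 15 back into bit 0):
  0x14D0 + 0xED02 = 0x101D2 → wrap carry → 0x01D3
  0x01D3 + 0x04FF = 0x006D2
  0x06D2 + 0xBC99 = 0x0C36B
One's-complement sum = 0xC36B.
Checksum = ~0xC36B & 0xFFFF = 0x3C94.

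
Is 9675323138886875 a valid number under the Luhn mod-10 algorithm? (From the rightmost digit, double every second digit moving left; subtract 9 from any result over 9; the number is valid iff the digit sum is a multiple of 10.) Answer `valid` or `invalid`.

valid

From the right, keep odd positions and double even positions (subtract 9 from any doubled value over 9):
  doubled (positions 2,4,...): 5 3 7 6 6 6 5 9 → sum 47
  kept (positions 1,3,...): 5 8 8 8 1 2 5 6 → sum 43
Total = 90.
90 mod 10 = 0, so the number is valid.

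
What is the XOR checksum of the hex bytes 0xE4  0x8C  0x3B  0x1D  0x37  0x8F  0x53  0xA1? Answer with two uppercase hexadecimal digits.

04

XOR the bytes together:
  start with 0xE4
  0xE4 ⊕ 0x8C = 0x68
  0x68 ⊕ 0x3B = 0x53
  0x53 ⊕ 0x1D = 0x4E
  0x4E ⊕ 0x37 = 0x79
  0x79 ⊕ 0x8F = 0xF6
  0xF6 ⊕ 0x53 = 0xA5
  0xA5 ⊕ 0xA1 = 0x04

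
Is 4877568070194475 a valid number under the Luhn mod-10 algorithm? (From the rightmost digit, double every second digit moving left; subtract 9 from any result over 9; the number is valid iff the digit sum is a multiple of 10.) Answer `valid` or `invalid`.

From the right, keep odd positions and double even positions (subtract 9 from any doubled value over 9):
  doubled (positions 2,4,...): 5 8 2 5 7 1 5 8 → sum 41
  kept (positions 1,3,...): 5 4 9 0 0 6 7 8 → sum 39
Total = 80.
80 mod 10 = 0, so the number is valid.

valid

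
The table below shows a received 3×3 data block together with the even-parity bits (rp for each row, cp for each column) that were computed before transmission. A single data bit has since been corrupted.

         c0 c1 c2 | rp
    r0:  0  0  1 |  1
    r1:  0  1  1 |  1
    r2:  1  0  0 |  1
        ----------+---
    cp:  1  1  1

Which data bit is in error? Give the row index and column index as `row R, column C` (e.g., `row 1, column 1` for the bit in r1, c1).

Recompute each row's even parity and compare to rp:
  r0: data parity 1, sent rp 1 → ok
  r1: data parity 0, sent rp 1 → mismatch
  r2: data parity 1, sent rp 1 → ok
Recompute each column's even parity and compare to cp:
  c0: data parity 1, sent cp 1 → ok
  c1: data parity 1, sent cp 1 → ok
  c2: data parity 0, sent cp 1 → mismatch
Exactly one row (r1) and one column (c2) fail → the flipped bit is at their intersection.

row 1, column 2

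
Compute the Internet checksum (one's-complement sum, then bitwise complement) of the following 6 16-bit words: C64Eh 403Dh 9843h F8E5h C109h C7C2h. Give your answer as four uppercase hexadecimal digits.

One's-complement addition (fold any carry out of bit 15 back into bit 0):
  0xC64E + 0x403D = 0x1068B → wrap carry → 0x068C
  0x068C + 0x9843 = 0x09ECF
  0x9ECF + 0xF8E5 = 0x197B4 → wrap carry → 0x97B5
  0x97B5 + 0xC109 = 0x158BE → wrap carry → 0x58BF
  0x58BF + 0xC7C2 = 0x12081 → wrap carry → 0x2082
One's-complement sum = 0x2082.
Checksum = ~0x2082 & 0xFFFF = 0xDF7D.

DF7D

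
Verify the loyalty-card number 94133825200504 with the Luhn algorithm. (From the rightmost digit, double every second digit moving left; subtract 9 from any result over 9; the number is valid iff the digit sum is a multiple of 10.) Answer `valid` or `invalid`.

From the right, keep odd positions and double even positions (subtract 9 from any doubled value over 9):
  doubled (positions 2,4,...): 0 0 4 4 6 2 9 → sum 25
  kept (positions 1,3,...): 4 5 0 5 8 3 4 → sum 29
Total = 54.
54 mod 10 = 4, so the number is invalid.

invalid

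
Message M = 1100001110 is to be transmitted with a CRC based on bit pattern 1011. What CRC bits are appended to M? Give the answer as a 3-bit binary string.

Append 3 zeros: 1100001110000. Divide by 1011 (XOR where the leading bit is 1):
  pos 0: 1100 XOR 1011 = 0111
  pos 1: 1110 XOR 1011 = 0101
  pos 2: 1010 XOR 1011 = 0001
  pos 5: 1111 XOR 1011 = 0100
  pos 6: 1000 XOR 1011 = 0011
  pos 8: 1100 XOR 1011 = 0111
  pos 9: 1110 XOR 1011 = 0101
Remainder (last 3 bits) = 101. This is the CRC / FCS.

101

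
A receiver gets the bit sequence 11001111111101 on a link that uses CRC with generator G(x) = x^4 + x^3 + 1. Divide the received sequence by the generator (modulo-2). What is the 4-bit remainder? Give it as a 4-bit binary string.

1001

Modulo-2 division of 11001111111101 by 11001:
  pos 0: 11001 XOR 11001 = 00000
  pos 5: 11111 XOR 11001 = 00110
  pos 7: 11011 XOR 11001 = 00010
Remainder = 1001 (nonzero — an error is detected).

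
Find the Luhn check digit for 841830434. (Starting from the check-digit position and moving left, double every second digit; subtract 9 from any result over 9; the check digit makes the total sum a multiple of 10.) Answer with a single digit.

Partial digits right→left: 4 3 4 0 3 8 1 4 8
Double every second digit counting from the check-digit position (so the 1st, 3rd, 5th, ... of the partial from the right).
  doubled (with −9 where >9): 8 8 6 2 7 → sum 31
  kept as-is: 3 0 8 4 → sum 15
Total = 31 + 15 = 46.
Check digit = (10 − (46 mod 10)) mod 10 = 4.

4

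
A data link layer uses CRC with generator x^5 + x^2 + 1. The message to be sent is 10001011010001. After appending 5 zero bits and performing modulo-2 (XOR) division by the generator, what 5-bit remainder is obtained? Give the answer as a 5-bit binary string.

01000

Append 5 zeros: 1000101101000100000. Divide by 100101 (XOR where the leading bit is 1):
  pos 0: 100010 XOR 100101 = 000111
  pos 3: 111110 XOR 100101 = 011011
  pos 4: 110111 XOR 100101 = 010010
  pos 5: 100100 XOR 100101 = 000001
  pos 10: 100100 XOR 100101 = 000001
Remainder (last 5 bits) = 01000. This is the CRC / FCS.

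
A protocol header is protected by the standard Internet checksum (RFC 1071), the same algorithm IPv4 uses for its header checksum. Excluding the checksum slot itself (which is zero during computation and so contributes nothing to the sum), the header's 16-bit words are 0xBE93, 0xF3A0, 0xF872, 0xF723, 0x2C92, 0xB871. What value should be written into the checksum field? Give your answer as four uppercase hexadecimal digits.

One's-complement addition (fold any carry out of bit 15 back into bit 0):
  0xBE93 + 0xF3A0 = 0x1B233 → wrap carry → 0xB234
  0xB234 + 0xF872 = 0x1AAA6 → wrap carry → 0xAAA7
  0xAAA7 + 0xF723 = 0x1A1CA → wrap carry → 0xA1CB
  0xA1CB + 0x2C92 = 0x0CE5D
  0xCE5D + 0xB871 = 0x186CE → wrap carry → 0x86CF
One's-complement sum = 0x86CF.
Checksum = ~0x86CF & 0xFFFF = 0x7930.

7930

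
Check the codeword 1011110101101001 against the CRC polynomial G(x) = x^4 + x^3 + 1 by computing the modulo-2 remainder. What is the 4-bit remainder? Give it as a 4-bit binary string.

0000

Modulo-2 division of 1011110101101001 by 11001:
  pos 0: 10111 XOR 11001 = 01110
  pos 1: 11101 XOR 11001 = 00100
  pos 3: 10001 XOR 11001 = 01000
  pos 4: 10000 XOR 11001 = 01001
  pos 5: 10011 XOR 11001 = 01010
  pos 6: 10101 XOR 11001 = 01100
  pos 7: 11000 XOR 11001 = 00001
  pos 11: 11001 XOR 11001 = 00000
Remainder = 0000 (zero — the frame passes the CRC check).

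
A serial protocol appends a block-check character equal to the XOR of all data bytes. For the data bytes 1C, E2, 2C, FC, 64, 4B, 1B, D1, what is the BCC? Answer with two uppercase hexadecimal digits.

CB

XOR the bytes together:
  start with 0x1C
  0x1C ⊕ 0xE2 = 0xFE
  0xFE ⊕ 0x2C = 0xD2
  0xD2 ⊕ 0xFC = 0x2E
  0x2E ⊕ 0x64 = 0x4A
  0x4A ⊕ 0x4B = 0x01
  0x01 ⊕ 0x1B = 0x1A
  0x1A ⊕ 0xD1 = 0xCB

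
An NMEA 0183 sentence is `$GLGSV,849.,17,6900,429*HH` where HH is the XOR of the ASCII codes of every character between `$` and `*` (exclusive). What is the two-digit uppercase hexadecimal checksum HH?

XOR the ASCII codes of the payload characters:
  'G' = 0x47 → acc = 0x47
  'L' = 0x4C → acc = 0x0B
  'G' = 0x47 → acc = 0x4C
  'S' = 0x53 → acc = 0x1F
  'V' = 0x56 → acc = 0x49
  ',' = 0x2C → acc = 0x65
  '8' = 0x38 → acc = 0x5D
  '4' = 0x34 → acc = 0x69
  '9' = 0x39 → acc = 0x50
  '.' = 0x2E → acc = 0x7E
  ',' = 0x2C → acc = 0x52
  '1' = 0x31 → acc = 0x63
  '7' = 0x37 → acc = 0x54
  ',' = 0x2C → acc = 0x78
  '6' = 0x36 → acc = 0x4E
  '9' = 0x39 → acc = 0x77
  '0' = 0x30 → acc = 0x47
  '0' = 0x30 → acc = 0x77
  ',' = 0x2C → acc = 0x5B
  '4' = 0x34 → acc = 0x6F
  '2' = 0x32 → acc = 0x5D
  '9' = 0x39 → acc = 0x64
Checksum = 0x64.

64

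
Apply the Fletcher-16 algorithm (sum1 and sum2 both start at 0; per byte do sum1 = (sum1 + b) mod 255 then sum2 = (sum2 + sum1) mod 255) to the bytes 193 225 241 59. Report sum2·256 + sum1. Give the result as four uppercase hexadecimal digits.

Running sums (mod 255):
  after byte 0 (193): sum1=193, sum2=193
  after byte 1 (225): sum1=163, sum2=101
  after byte 2 (241): sum1=149, sum2=250
  after byte 3 (59): sum1=208, sum2=203
Checksum = sum2·256 + sum1 = 203·256 + 208 = 52176 = 0xCBD0.

CBD0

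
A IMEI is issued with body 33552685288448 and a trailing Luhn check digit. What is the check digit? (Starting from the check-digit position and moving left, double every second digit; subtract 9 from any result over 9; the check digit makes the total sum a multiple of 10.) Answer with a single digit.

5

Partial digits right→left: 8 4 4 8 8 2 5 8 6 2 5 5 3 3
Double every second digit counting from the check-digit position (so the 1st, 3rd, 5th, ... of the partial from the right).
  doubled (with −9 where >9): 7 8 7 1 3 1 6 → sum 33
  kept as-is: 4 8 2 8 2 5 3 → sum 32
Total = 33 + 32 = 65.
Check digit = (10 − (65 mod 10)) mod 10 = 5.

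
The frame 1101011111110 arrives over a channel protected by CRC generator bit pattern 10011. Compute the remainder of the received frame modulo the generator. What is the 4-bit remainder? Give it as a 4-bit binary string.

0111

Modulo-2 division of 1101011111110 by 10011:
  pos 0: 11010 XOR 10011 = 01001
  pos 1: 10011 XOR 10011 = 00000
  pos 6: 11111 XOR 10011 = 01100
  pos 7: 11001 XOR 10011 = 01010
  pos 8: 10100 XOR 10011 = 00111
Remainder = 0111 (nonzero — an error is detected).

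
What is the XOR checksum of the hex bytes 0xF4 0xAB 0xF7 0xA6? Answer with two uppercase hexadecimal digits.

XOR the bytes together:
  start with 0xF4
  0xF4 ⊕ 0xAB = 0x5F
  0x5F ⊕ 0xF7 = 0xA8
  0xA8 ⊕ 0xA6 = 0x0E

0E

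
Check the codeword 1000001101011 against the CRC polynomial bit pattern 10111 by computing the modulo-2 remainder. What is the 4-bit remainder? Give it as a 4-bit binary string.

Modulo-2 division of 1000001101011 by 10111:
  pos 0: 10000 XOR 10111 = 00111
  pos 2: 11101 XOR 10111 = 01010
  pos 3: 10101 XOR 10111 = 00010
  pos 6: 10010 XOR 10111 = 00101
  pos 8: 10111 XOR 10111 = 00000
Remainder = 0000 (zero — the frame passes the CRC check).

0000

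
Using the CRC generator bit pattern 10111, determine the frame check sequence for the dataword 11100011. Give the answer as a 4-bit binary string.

0010

Append 4 zeros: 111000110000. Divide by 10111 (XOR where the leading bit is 1):
  pos 0: 11100 XOR 10111 = 01011
  pos 1: 10110 XOR 10111 = 00001
  pos 5: 11100 XOR 10111 = 01011
  pos 6: 10110 XOR 10111 = 00001
Remainder (last 4 bits) = 0010. This is the CRC / FCS.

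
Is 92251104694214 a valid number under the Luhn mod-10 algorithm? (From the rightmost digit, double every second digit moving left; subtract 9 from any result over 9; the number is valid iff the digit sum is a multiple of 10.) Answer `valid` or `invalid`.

invalid

From the right, keep odd positions and double even positions (subtract 9 from any doubled value over 9):
  doubled (positions 2,4,...): 2 8 3 0 2 4 9 → sum 28
  kept (positions 1,3,...): 4 2 9 4 1 5 2 → sum 27
Total = 55.
55 mod 10 = 5, so the number is invalid.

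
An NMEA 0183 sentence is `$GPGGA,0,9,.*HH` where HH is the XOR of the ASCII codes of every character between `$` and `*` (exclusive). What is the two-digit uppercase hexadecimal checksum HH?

5D

XOR the ASCII codes of the payload characters:
  'G' = 0x47 → acc = 0x47
  'P' = 0x50 → acc = 0x17
  'G' = 0x47 → acc = 0x50
  'G' = 0x47 → acc = 0x17
  'A' = 0x41 → acc = 0x56
  ',' = 0x2C → acc = 0x7A
  '0' = 0x30 → acc = 0x4A
  ',' = 0x2C → acc = 0x66
  '9' = 0x39 → acc = 0x5F
  ',' = 0x2C → acc = 0x73
  '.' = 0x2E → acc = 0x5D
Checksum = 0x5D.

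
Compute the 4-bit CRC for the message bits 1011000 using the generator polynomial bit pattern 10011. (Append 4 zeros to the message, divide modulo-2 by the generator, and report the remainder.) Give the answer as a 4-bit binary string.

1001

Append 4 zeros: 10110000000. Divide by 10011 (XOR where the leading bit is 1):
  pos 0: 10110 XOR 10011 = 00101
  pos 2: 10100 XOR 10011 = 00111
  pos 4: 11100 XOR 10011 = 01111
  pos 5: 11110 XOR 10011 = 01101
  pos 6: 11010 XOR 10011 = 01001
Remainder (last 4 bits) = 1001. This is the CRC / FCS.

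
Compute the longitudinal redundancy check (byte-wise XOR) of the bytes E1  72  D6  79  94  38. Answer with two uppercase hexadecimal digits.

XOR the bytes together:
  start with 0xE1
  0xE1 ⊕ 0x72 = 0x93
  0x93 ⊕ 0xD6 = 0x45
  0x45 ⊕ 0x79 = 0x3C
  0x3C ⊕ 0x94 = 0xA8
  0xA8 ⊕ 0x38 = 0x90

90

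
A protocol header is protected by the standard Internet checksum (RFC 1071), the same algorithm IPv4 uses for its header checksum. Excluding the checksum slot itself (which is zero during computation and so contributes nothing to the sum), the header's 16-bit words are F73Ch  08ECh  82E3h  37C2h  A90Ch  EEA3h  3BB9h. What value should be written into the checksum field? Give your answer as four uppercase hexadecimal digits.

71C7

One's-complement addition (fold any carry out of bit 15 back into bit 0):
  0xF73C + 0x08EC = 0x10028 → wrap carry → 0x0029
  0x0029 + 0x82E3 = 0x0830C
  0x830C + 0x37C2 = 0x0BACE
  0xBACE + 0xA90C = 0x163DA → wrap carry → 0x63DB
  0x63DB + 0xEEA3 = 0x1527E → wrap carry → 0x527F
  0x527F + 0x3BB9 = 0x08E38
One's-complement sum = 0x8E38.
Checksum = ~0x8E38 & 0xFFFF = 0x71C7.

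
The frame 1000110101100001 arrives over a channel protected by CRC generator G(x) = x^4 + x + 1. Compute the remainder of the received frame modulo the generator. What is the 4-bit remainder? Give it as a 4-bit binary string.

0110

Modulo-2 division of 1000110101100001 by 10011:
  pos 0: 10001 XOR 10011 = 00010
  pos 3: 10101 XOR 10011 = 00110
  pos 5: 11001 XOR 10011 = 01010
  pos 6: 10101 XOR 10011 = 00110
  pos 8: 11000 XOR 10011 = 01011
  pos 9: 10110 XOR 10011 = 00101
  pos 11: 10101 XOR 10011 = 00110
Remainder = 0110 (nonzero — an error is detected).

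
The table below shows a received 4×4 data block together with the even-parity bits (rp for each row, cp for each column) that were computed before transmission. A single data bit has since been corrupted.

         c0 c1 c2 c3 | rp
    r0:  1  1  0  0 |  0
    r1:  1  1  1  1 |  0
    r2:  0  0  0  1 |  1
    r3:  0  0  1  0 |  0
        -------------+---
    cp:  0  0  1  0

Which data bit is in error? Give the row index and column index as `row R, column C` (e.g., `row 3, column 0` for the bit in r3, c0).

Recompute each row's even parity and compare to rp:
  r0: data parity 0, sent rp 0 → ok
  r1: data parity 0, sent rp 0 → ok
  r2: data parity 1, sent rp 1 → ok
  r3: data parity 1, sent rp 0 → mismatch
Recompute each column's even parity and compare to cp:
  c0: data parity 0, sent cp 0 → ok
  c1: data parity 0, sent cp 0 → ok
  c2: data parity 0, sent cp 1 → mismatch
  c3: data parity 0, sent cp 0 → ok
Exactly one row (r3) and one column (c2) fail → the flipped bit is at their intersection.

row 3, column 2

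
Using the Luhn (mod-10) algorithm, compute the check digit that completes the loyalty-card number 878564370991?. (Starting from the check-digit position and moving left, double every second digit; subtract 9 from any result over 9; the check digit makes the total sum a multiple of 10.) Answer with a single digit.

6

Partial digits right→left: 1 9 9 0 7 3 4 6 5 8 7 8
Double every second digit counting from the check-digit position (so the 1st, 3rd, 5th, ... of the partial from the right).
  doubled (with −9 where >9): 2 9 5 8 1 5 → sum 30
  kept as-is: 9 0 3 6 8 8 → sum 34
Total = 30 + 34 = 64.
Check digit = (10 − (64 mod 10)) mod 10 = 6.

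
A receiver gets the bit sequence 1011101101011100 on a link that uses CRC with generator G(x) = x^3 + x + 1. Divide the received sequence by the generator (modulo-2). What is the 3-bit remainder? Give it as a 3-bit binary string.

Modulo-2 division of 1011101101011100 by 1011:
  pos 0: 1011 XOR 1011 = 0000
  pos 4: 1011 XOR 1011 = 0000
  pos 9: 1011 XOR 1011 = 0000
Remainder = 100 (nonzero — an error is detected).

100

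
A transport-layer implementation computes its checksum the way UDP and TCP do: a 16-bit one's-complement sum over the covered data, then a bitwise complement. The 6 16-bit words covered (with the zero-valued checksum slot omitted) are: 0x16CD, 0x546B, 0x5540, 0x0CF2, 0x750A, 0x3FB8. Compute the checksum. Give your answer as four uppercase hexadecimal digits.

7DD2

One's-complement addition (fold any carry out of bit 15 back into bit 0):
  0x16CD + 0x546B = 0x06B38
  0x6B38 + 0x5540 = 0x0C078
  0xC078 + 0x0CF2 = 0x0CD6A
  0xCD6A + 0x750A = 0x14274 → wrap carry → 0x4275
  0x4275 + 0x3FB8 = 0x0822D
One's-complement sum = 0x822D.
Checksum = ~0x822D & 0xFFFF = 0x7DD2.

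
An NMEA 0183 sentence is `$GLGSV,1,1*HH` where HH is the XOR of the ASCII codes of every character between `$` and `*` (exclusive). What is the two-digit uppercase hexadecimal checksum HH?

XOR the ASCII codes of the payload characters:
  'G' = 0x47 → acc = 0x47
  'L' = 0x4C → acc = 0x0B
  'G' = 0x47 → acc = 0x4C
  'S' = 0x53 → acc = 0x1F
  'V' = 0x56 → acc = 0x49
  ',' = 0x2C → acc = 0x65
  '1' = 0x31 → acc = 0x54
  ',' = 0x2C → acc = 0x78
  '1' = 0x31 → acc = 0x49
Checksum = 0x49.

49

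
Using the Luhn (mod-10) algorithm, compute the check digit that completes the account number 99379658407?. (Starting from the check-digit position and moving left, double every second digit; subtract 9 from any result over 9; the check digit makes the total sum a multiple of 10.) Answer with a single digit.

2

Partial digits right→left: 7 0 4 8 5 6 9 7 3 9 9
Double every second digit counting from the check-digit position (so the 1st, 3rd, 5th, ... of the partial from the right).
  doubled (with −9 where >9): 5 8 1 9 6 9 → sum 38
  kept as-is: 0 8 6 7 9 → sum 30
Total = 38 + 30 = 68.
Check digit = (10 − (68 mod 10)) mod 10 = 2.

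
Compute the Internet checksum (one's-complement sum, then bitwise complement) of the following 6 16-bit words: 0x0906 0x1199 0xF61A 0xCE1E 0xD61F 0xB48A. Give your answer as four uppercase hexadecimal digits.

One's-complement addition (fold any carry out of bit 15 back into bit 0):
  0x0906 + 0x1199 = 0x01A9F
  0x1A9F + 0xF61A = 0x110B9 → wrap carry → 0x10BA
  0x10BA + 0xCE1E = 0x0DED8
  0xDED8 + 0xD61F = 0x1B4F7 → wrap carry → 0xB4F8
  0xB4F8 + 0xB48A = 0x16982 → wrap carry → 0x6983
One's-complement sum = 0x6983.
Checksum = ~0x6983 & 0xFFFF = 0x967C.

967C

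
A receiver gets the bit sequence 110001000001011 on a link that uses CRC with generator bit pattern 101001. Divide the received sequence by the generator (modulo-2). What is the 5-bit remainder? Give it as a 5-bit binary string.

Modulo-2 division of 110001000001011 by 101001:
  pos 0: 110001 XOR 101001 = 011000
  pos 1: 110000 XOR 101001 = 011001
  pos 2: 110010 XOR 101001 = 011011
  pos 3: 110110 XOR 101001 = 011111
  pos 4: 111110 XOR 101001 = 010111
  pos 5: 101110 XOR 101001 = 000111
  pos 8: 111101 XOR 101001 = 010100
  pos 9: 101001 XOR 101001 = 000000
Remainder = 00000 (zero — the frame passes the CRC check).

00000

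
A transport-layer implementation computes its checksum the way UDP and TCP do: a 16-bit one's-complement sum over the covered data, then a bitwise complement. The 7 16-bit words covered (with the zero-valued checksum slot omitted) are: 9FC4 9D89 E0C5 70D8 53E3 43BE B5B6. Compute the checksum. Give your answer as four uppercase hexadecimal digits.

One's-complement addition (fold any carry out of bit 15 back into bit 0):
  0x9FC4 + 0x9D89 = 0x13D4D → wrap carry → 0x3D4E
  0x3D4E + 0xE0C5 = 0x11E13 → wrap carry → 0x1E14
  0x1E14 + 0x70D8 = 0x08EEC
  0x8EEC + 0x53E3 = 0x0E2CF
  0xE2CF + 0x43BE = 0x1268D → wrap carry → 0x268E
  0x268E + 0xB5B6 = 0x0DC44
One's-complement sum = 0xDC44.
Checksum = ~0xDC44 & 0xFFFF = 0x23BB.

23BB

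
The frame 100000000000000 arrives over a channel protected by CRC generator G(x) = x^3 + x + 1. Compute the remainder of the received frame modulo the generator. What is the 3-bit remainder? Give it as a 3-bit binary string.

Modulo-2 division of 100000000000000 by 1011:
  pos 0: 1000 XOR 1011 = 0011
  pos 2: 1100 XOR 1011 = 0111
  pos 3: 1110 XOR 1011 = 0101
  pos 4: 1010 XOR 1011 = 0001
  pos 7: 1000 XOR 1011 = 0011
  pos 9: 1100 XOR 1011 = 0111
  pos 10: 1110 XOR 1011 = 0101
  pos 11: 1010 XOR 1011 = 0001
Remainder = 001 (nonzero — an error is detected).

001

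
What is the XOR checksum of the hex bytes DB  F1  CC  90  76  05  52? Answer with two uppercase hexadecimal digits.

57

XOR the bytes together:
  start with 0xDB
  0xDB ⊕ 0xF1 = 0x2A
  0x2A ⊕ 0xCC = 0xE6
  0xE6 ⊕ 0x90 = 0x76
  0x76 ⊕ 0x76 = 0x00
  0x00 ⊕ 0x05 = 0x05
  0x05 ⊕ 0x52 = 0x57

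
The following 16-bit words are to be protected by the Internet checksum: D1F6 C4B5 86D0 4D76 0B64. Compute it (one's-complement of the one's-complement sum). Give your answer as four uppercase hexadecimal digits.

One's-complement addition (fold any carry out of bit 15 back into bit 0):
  0xD1F6 + 0xC4B5 = 0x196AB → wrap carry → 0x96AC
  0x96AC + 0x86D0 = 0x11D7C → wrap carry → 0x1D7D
  0x1D7D + 0x4D76 = 0x06AF3
  0x6AF3 + 0x0B64 = 0x07657
One's-complement sum = 0x7657.
Checksum = ~0x7657 & 0xFFFF = 0x89A8.

89A8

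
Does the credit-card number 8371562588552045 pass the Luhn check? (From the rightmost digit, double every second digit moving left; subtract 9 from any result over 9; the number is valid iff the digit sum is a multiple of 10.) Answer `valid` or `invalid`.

valid

From the right, keep odd positions and double even positions (subtract 9 from any doubled value over 9):
  doubled (positions 2,4,...): 8 4 1 7 4 1 5 7 → sum 37
  kept (positions 1,3,...): 5 0 5 8 5 6 1 3 → sum 33
Total = 70.
70 mod 10 = 0, so the number is valid.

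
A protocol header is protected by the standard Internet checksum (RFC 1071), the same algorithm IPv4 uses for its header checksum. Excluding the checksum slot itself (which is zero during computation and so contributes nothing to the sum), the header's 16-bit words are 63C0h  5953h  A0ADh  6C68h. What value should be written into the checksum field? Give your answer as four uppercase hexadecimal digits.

35D6

One's-complement addition (fold any carry out of bit 15 back into bit 0):
  0x63C0 + 0x5953 = 0x0BD13
  0xBD13 + 0xA0AD = 0x15DC0 → wrap carry → 0x5DC1
  0x5DC1 + 0x6C68 = 0x0CA29
One's-complement sum = 0xCA29.
Checksum = ~0xCA29 & 0xFFFF = 0x35D6.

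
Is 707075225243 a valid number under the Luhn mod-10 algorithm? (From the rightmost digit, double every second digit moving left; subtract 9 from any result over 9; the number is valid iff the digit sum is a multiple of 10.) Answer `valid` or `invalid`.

valid

From the right, keep odd positions and double even positions (subtract 9 from any doubled value over 9):
  doubled (positions 2,4,...): 8 1 4 5 5 5 → sum 28
  kept (positions 1,3,...): 3 2 2 5 0 0 → sum 12
Total = 40.
40 mod 10 = 0, so the number is valid.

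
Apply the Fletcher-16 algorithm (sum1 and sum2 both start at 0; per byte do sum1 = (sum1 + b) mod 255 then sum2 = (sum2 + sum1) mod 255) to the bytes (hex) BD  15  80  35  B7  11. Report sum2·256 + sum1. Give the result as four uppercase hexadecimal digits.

Running sums (mod 255):
  after byte 0 (BD): sum1=189, sum2=189
  after byte 1 (15): sum1=210, sum2=144
  after byte 2 (80): sum1=83, sum2=227
  after byte 3 (35): sum1=136, sum2=108
  after byte 4 (B7): sum1=64, sum2=172
  after byte 5 (11): sum1=81, sum2=253
Checksum = sum2·256 + sum1 = 253·256 + 81 = 64849 = 0xFD51.

FD51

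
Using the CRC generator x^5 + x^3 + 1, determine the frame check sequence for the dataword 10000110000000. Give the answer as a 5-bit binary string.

Append 5 zeros: 1000011000000000000. Divide by 101001 (XOR where the leading bit is 1):
  pos 0: 100001 XOR 101001 = 001000
  pos 2: 100010 XOR 101001 = 001011
  pos 4: 101100 XOR 101001 = 000101
  pos 7: 101000 XOR 101001 = 000001
  pos 12: 100000 XOR 101001 = 001001
Remainder (last 5 bits) = 10010. This is the CRC / FCS.

10010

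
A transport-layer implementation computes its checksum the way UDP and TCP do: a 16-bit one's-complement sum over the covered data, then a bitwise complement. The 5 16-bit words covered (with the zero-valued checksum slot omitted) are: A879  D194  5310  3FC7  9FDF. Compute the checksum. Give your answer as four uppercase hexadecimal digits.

533A

One's-complement addition (fold any carry out of bit 15 back into bit 0):
  0xA879 + 0xD194 = 0x17A0D → wrap carry → 0x7A0E
  0x7A0E + 0x5310 = 0x0CD1E
  0xCD1E + 0x3FC7 = 0x10CE5 → wrap carry → 0x0CE6
  0x0CE6 + 0x9FDF = 0x0ACC5
One's-complement sum = 0xACC5.
Checksum = ~0xACC5 & 0xFFFF = 0x533A.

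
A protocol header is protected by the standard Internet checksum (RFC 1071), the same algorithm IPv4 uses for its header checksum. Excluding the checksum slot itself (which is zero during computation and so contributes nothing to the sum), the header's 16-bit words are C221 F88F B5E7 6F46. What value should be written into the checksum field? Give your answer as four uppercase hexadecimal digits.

2020

One's-complement addition (fold any carry out of bit 15 back into bit 0):
  0xC221 + 0xF88F = 0x1BAB0 → wrap carry → 0xBAB1
  0xBAB1 + 0xB5E7 = 0x17098 → wrap carry → 0x7099
  0x7099 + 0x6F46 = 0x0DFDF
One's-complement sum = 0xDFDF.
Checksum = ~0xDFDF & 0xFFFF = 0x2020.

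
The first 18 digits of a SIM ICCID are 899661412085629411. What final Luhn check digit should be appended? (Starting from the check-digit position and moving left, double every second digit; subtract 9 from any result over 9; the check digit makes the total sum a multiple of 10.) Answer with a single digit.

6

Partial digits right→left: 1 1 4 9 2 6 5 8 0 2 1 4 1 6 6 9 9 8
Double every second digit counting from the check-digit position (so the 1st, 3rd, 5th, ... of the partial from the right).
  doubled (with −9 where >9): 2 8 4 1 0 2 2 3 9 → sum 31
  kept as-is: 1 9 6 8 2 4 6 9 8 → sum 53
Total = 31 + 53 = 84.
Check digit = (10 − (84 mod 10)) mod 10 = 6.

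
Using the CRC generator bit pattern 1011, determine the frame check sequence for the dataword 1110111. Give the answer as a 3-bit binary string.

101

Append 3 zeros: 1110111000. Divide by 1011 (XOR where the leading bit is 1):
  pos 0: 1110 XOR 1011 = 0101
  pos 1: 1011 XOR 1011 = 0000
  pos 5: 1100 XOR 1011 = 0111
  pos 6: 1110 XOR 1011 = 0101
Remainder (last 3 bits) = 101. This is the CRC / FCS.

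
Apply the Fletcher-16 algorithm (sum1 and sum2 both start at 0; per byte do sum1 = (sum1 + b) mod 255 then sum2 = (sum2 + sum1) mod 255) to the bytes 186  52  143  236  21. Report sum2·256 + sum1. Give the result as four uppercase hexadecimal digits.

1480

Running sums (mod 255):
  after byte 0 (186): sum1=186, sum2=186
  after byte 1 (52): sum1=238, sum2=169
  after byte 2 (143): sum1=126, sum2=40
  after byte 3 (236): sum1=107, sum2=147
  after byte 4 (21): sum1=128, sum2=20
Checksum = sum2·256 + sum1 = 20·256 + 128 = 5248 = 0x1480.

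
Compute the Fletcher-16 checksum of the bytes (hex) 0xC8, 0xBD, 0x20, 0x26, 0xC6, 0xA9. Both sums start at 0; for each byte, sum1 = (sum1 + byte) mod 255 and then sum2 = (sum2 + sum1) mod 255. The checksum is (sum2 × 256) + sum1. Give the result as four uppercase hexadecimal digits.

Running sums (mod 255):
  after byte 0 (0xC8): sum1=200, sum2=200
  after byte 1 (0xBD): sum1=134, sum2=79
  after byte 2 (0x20): sum1=166, sum2=245
  after byte 3 (0x26): sum1=204, sum2=194
  after byte 4 (0xC6): sum1=147, sum2=86
  after byte 5 (0xA9): sum1=61, sum2=147
Checksum = sum2·256 + sum1 = 147·256 + 61 = 37693 = 0x933D.

933D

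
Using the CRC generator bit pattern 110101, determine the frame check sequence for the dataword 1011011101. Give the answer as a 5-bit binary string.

11001

Append 5 zeros: 101101110100000. Divide by 110101 (XOR where the leading bit is 1):
  pos 0: 101101 XOR 110101 = 011000
  pos 1: 110001 XOR 110101 = 000100
  pos 4: 100101 XOR 110101 = 010000
  pos 5: 100000 XOR 110101 = 010101
  pos 6: 101010 XOR 110101 = 011111
  pos 7: 111110 XOR 110101 = 001011
  pos 9: 101100 XOR 110101 = 011001
Remainder (last 5 bits) = 11001. This is the CRC / FCS.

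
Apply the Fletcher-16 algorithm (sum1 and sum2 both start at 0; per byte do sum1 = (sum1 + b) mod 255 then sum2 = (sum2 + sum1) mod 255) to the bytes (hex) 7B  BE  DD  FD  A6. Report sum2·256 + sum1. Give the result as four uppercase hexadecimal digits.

Running sums (mod 255):
  after byte 0 (7B): sum1=123, sum2=123
  after byte 1 (BE): sum1=58, sum2=181
  after byte 2 (DD): sum1=24, sum2=205
  after byte 3 (FD): sum1=22, sum2=227
  after byte 4 (A6): sum1=188, sum2=160
Checksum = sum2·256 + sum1 = 160·256 + 188 = 41148 = 0xA0BC.

A0BC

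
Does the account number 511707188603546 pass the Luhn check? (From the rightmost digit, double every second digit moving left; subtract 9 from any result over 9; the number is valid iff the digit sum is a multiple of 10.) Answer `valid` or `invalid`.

From the right, keep odd positions and double even positions (subtract 9 from any doubled value over 9):
  doubled (positions 2,4,...): 8 6 3 7 5 5 2 → sum 36
  kept (positions 1,3,...): 6 5 0 8 1 0 1 5 → sum 26
Total = 62.
62 mod 10 = 2, so the number is invalid.

invalid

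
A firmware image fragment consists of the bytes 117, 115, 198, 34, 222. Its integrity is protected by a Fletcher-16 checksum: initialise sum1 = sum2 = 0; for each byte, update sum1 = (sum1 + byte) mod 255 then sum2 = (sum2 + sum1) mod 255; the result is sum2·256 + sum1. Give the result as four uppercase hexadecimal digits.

90B0

Running sums (mod 255):
  after byte 0 (117): sum1=117, sum2=117
  after byte 1 (115): sum1=232, sum2=94
  after byte 2 (198): sum1=175, sum2=14
  after byte 3 (34): sum1=209, sum2=223
  after byte 4 (222): sum1=176, sum2=144
Checksum = sum2·256 + sum1 = 144·256 + 176 = 37040 = 0x90B0.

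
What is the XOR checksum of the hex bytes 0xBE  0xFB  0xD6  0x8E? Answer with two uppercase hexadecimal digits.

1D

XOR the bytes together:
  start with 0xBE
  0xBE ⊕ 0xFB = 0x45
  0x45 ⊕ 0xD6 = 0x93
  0x93 ⊕ 0x8E = 0x1D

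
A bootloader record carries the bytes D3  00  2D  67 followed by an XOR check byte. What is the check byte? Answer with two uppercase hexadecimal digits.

99

XOR the bytes together:
  start with 0xD3
  0xD3 ⊕ 0x00 = 0xD3
  0xD3 ⊕ 0x2D = 0xFE
  0xFE ⊕ 0x67 = 0x99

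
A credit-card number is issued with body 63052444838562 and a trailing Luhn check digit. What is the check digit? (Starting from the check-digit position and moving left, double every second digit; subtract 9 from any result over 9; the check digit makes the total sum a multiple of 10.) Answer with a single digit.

Partial digits right→left: 2 6 5 8 3 8 4 4 4 2 5 0 3 6
Double every second digit counting from the check-digit position (so the 1st, 3rd, 5th, ... of the partial from the right).
  doubled (with −9 where >9): 4 1 6 8 8 1 6 → sum 34
  kept as-is: 6 8 8 4 2 0 6 → sum 34
Total = 34 + 34 = 68.
Check digit = (10 − (68 mod 10)) mod 10 = 2.

2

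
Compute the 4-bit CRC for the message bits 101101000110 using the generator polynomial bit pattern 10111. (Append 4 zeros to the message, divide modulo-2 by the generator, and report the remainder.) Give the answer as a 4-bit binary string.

Append 4 zeros: 1011010001100000. Divide by 10111 (XOR where the leading bit is 1):
  pos 0: 10110 XOR 10111 = 00001
  pos 4: 11000 XOR 10111 = 01111
  pos 5: 11111 XOR 10111 = 01000
  pos 6: 10001 XOR 10111 = 00110
  pos 8: 11000 XOR 10111 = 01111
  pos 9: 11110 XOR 10111 = 01001
  pos 10: 10010 XOR 10111 = 00101
Remainder (last 4 bits) = 1010. This is the CRC / FCS.

1010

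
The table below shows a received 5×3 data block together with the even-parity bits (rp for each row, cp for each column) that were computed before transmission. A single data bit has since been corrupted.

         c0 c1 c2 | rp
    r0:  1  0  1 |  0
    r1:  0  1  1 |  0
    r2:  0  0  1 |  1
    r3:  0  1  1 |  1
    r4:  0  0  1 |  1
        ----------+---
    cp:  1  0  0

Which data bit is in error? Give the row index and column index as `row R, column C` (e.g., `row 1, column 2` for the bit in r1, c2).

Recompute each row's even parity and compare to rp:
  r0: data parity 0, sent rp 0 → ok
  r1: data parity 0, sent rp 0 → ok
  r2: data parity 1, sent rp 1 → ok
  r3: data parity 0, sent rp 1 → mismatch
  r4: data parity 1, sent rp 1 → ok
Recompute each column's even parity and compare to cp:
  c0: data parity 1, sent cp 1 → ok
  c1: data parity 0, sent cp 0 → ok
  c2: data parity 1, sent cp 0 → mismatch
Exactly one row (r3) and one column (c2) fail → the flipped bit is at their intersection.

row 3, column 2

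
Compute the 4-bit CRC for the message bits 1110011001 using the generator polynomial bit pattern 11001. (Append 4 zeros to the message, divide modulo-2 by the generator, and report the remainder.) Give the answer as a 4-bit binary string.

1000

Append 4 zeros: 11100110010000. Divide by 11001 (XOR where the leading bit is 1):
  pos 0: 11100 XOR 11001 = 00101
  pos 2: 10111 XOR 11001 = 01110
  pos 3: 11100 XOR 11001 = 00101
  pos 5: 10101 XOR 11001 = 01100
  pos 6: 11000 XOR 11001 = 00001
Remainder (last 4 bits) = 1000. This is the CRC / FCS.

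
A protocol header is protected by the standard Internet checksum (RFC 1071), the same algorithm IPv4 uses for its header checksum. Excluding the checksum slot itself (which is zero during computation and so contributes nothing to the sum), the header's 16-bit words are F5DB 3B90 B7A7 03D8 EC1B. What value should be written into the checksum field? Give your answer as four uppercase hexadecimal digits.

One's-complement addition (fold any carry out of bit 15 back into bit 0):
  0xF5DB + 0x3B90 = 0x1316B → wrap carry → 0x316C
  0x316C + 0xB7A7 = 0x0E913
  0xE913 + 0x03D8 = 0x0ECEB
  0xECEB + 0xEC1B = 0x1D906 → wrap carry → 0xD907
One's-complement sum = 0xD907.
Checksum = ~0xD907 & 0xFFFF = 0x26F8.

26F8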